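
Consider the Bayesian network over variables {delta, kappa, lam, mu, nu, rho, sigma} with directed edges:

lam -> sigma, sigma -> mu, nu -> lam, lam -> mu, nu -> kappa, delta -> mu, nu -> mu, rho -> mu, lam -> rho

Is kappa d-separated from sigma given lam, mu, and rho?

6 paths connect kappa and sigma; each must be blocked for d-separation to hold:
Path 1: kappa ← nu → lam → rho → mu ← sigma
  lam is a chain here and lam is conditioned on, so the path is blocked at lam.
Path 2: kappa ← nu → lam → sigma
  lam is a chain here and lam is conditioned on, so the path is blocked at lam.
Path 3: kappa ← nu → lam → mu ← sigma
  lam is a chain here and lam is conditioned on, so the path is blocked at lam.
Path 4: kappa ← nu → mu ← rho ← lam → sigma
  rho is a chain here and rho is conditioned on, so the path is blocked at rho.
Path 5: kappa ← nu → mu ← sigma
  nu is a fork and nu is not conditioned on; mu is a collider and mu is conditioned on, which opens it — no node blocks this path, so it is active.
Path 6: kappa ← nu → mu ← lam → sigma
  lam is a fork here and lam is conditioned on, so the path is blocked at lam.
Because an active path exists, kappa and sigma are not d-separated.

No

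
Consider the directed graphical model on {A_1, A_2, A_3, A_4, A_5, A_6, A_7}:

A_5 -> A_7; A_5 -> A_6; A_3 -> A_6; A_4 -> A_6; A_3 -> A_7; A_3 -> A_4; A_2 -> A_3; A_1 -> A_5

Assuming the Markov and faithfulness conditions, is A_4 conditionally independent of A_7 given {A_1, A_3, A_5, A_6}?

Yes

There are 4 undirected paths between A_4 and A_7; checking each against the conditioning set {A_1, A_3, A_5, A_6}:
  1. A_4 → A_6 ← A_5 → A_7 — A_6:collider[open]; A_5:fork[blocks] ⇒ blocked
  2. A_4 → A_6 ← A_3 → A_7 — A_6:collider[open]; A_3:fork[blocks] ⇒ blocked
  3. A_4 ← A_3 → A_6 ← A_5 → A_7 — A_3:fork[blocks]; A_6:collider[open]; A_5:fork[blocks] ⇒ blocked
  4. A_4 ← A_3 → A_7 — A_3:fork[blocks] ⇒ blocked
Since every path is blocked, d-separation holds.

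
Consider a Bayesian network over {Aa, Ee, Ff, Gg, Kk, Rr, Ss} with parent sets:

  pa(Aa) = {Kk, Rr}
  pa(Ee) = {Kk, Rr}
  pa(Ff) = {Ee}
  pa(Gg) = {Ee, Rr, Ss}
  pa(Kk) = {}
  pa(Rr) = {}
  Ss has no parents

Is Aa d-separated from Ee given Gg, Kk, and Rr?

Enumerating the 3 paths from Aa to Ee and testing each for blocking by {Gg, Kk, Rr}:
  1. Aa ← Kk → Ee — Kk:fork[blocks] ⇒ blocked
  2. Aa ← Rr → Gg ← Ee — Rr:fork[blocks]; Gg:collider[open] ⇒ blocked
  3. Aa ← Rr → Ee — Rr:fork[blocks] ⇒ blocked
All paths are blocked; Aa ⊥ Ee | {Gg, Kk, Rr} holds.

Yes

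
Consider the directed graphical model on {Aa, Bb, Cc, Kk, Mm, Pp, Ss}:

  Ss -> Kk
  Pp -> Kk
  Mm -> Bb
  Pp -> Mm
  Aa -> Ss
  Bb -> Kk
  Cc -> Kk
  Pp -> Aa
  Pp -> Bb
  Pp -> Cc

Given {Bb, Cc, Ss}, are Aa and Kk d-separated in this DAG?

No

We examine all 5 paths between Aa and Kk:
  1. Aa → Ss → Kk — Ss:chain[blocks] ⇒ blocked
  2. Aa ← Pp → Kk — Pp:fork[open] ⇒ active
  3. Aa ← Pp → Cc → Kk — Pp:fork[open]; Cc:chain[blocks] ⇒ blocked
  4. Aa ← Pp → Bb → Kk — Pp:fork[open]; Bb:chain[blocks] ⇒ blocked
  5. Aa ← Pp → Mm → Bb → Kk — Pp:fork[open]; Mm:chain[open]; Bb:chain[blocks] ⇒ blocked
Because an active path exists, Aa and Kk are not d-separated.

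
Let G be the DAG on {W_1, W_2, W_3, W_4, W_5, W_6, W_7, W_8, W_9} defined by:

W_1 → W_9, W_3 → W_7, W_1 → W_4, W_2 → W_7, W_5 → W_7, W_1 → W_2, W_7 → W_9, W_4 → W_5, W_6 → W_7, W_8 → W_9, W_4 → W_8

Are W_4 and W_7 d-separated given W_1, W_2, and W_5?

Enumerating the 5 paths from W_4 to W_7 and testing each for blocking by {W_1, W_2, W_5}:
Path 1: W_4 ← W_1 → W_2 → W_7
  W_1 is a fork here and W_1 is conditioned on, so the path is blocked at W_1.
Path 2: W_4 ← W_1 → W_9 ← W_7
  W_1 is a fork here and W_1 is conditioned on, so the path is blocked at W_1.
Path 3: W_4 → W_8 → W_9 ← W_1 → W_2 → W_7
  W_9 is a collider here and neither W_9 nor any of its descendants is conditioned on, so the collider stays closed — the path is blocked at W_9.
Path 4: W_4 → W_8 → W_9 ← W_7
  W_9 is a collider here and neither W_9 nor any of its descendants is conditioned on, so the collider stays closed — the path is blocked at W_9.
Path 5: W_4 → W_5 → W_7
  W_5 is a chain here and W_5 is conditioned on, so the path is blocked at W_5.
Every path is blocked, so W_4 and W_7 are d-separated given {W_1, W_2, W_5}.

Yes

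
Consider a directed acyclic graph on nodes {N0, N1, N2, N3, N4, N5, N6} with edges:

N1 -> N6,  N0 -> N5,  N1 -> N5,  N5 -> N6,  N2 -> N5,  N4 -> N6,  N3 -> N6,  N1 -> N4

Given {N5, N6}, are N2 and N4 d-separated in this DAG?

We examine all 4 paths between N2 and N4:
Path 1: N2 → N5 ← N1 → N6 ← N4
  N5 is a collider and N5 is conditioned on, which opens it; N1 is a fork and N1 is not conditioned on; N6 is a collider and N6 is conditioned on, which opens it — no node blocks this path, so it is active.
Path 2: N2 → N5 ← N1 → N4
  N5 is a collider and N5 is conditioned on, which opens it; N1 is a fork and N1 is not conditioned on — no node blocks this path, so it is active.
Path 3: N2 → N5 → N6 ← N1 → N4
  N5 is a chain here and N5 is conditioned on, so the path is blocked at N5.
Path 4: N2 → N5 → N6 ← N4
  N5 is a chain here and N5 is conditioned on, so the path is blocked at N5.
Because an active path exists, N2 and N4 are not d-separated.

No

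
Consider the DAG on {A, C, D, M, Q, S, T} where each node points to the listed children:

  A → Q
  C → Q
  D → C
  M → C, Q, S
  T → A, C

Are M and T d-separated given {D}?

Enumerating the 4 paths from M to T and testing each for blocking by {D}:
Path 1: M → Q ← A ← T
  Q is a collider here and neither Q nor any of its descendants is conditioned on, so the collider stays closed — the path is blocked at Q.
Path 2: M → Q ← C ← T
  Q is a collider here and neither Q nor any of its descendants is conditioned on, so the collider stays closed — the path is blocked at Q.
Path 3: M → C → Q ← A ← T
  Q is a collider here and neither Q nor any of its descendants is conditioned on, so the collider stays closed — the path is blocked at Q.
Path 4: M → C ← T
  C is a collider here and neither C nor any of its descendants is conditioned on, so the collider stays closed — the path is blocked at C.
Since every path is blocked, d-separation holds.

Yes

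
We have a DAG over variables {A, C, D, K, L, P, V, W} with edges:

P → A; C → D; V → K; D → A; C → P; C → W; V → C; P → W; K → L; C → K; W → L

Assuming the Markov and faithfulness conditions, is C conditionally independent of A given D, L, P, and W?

5 paths connect C and A; each must be blocked for d-separation to hold:
Path 1: C ← V → K → L ← W ← P → A
  W is a chain here and W is conditioned on, so the path is blocked at W.
Path 2: C → P → A
  P is a chain here and P is conditioned on, so the path is blocked at P.
Path 3: C → K → L ← W ← P → A
  W is a chain here and W is conditioned on, so the path is blocked at W.
Path 4: C → W ← P → A
  P is a fork here and P is conditioned on, so the path is blocked at P.
Path 5: C → D → A
  D is a chain here and D is conditioned on, so the path is blocked at D.
Every path is blocked, so C and A are d-separated given {D, L, P, W}.

Yes — C and A are d-separated given {D, L, P, W}.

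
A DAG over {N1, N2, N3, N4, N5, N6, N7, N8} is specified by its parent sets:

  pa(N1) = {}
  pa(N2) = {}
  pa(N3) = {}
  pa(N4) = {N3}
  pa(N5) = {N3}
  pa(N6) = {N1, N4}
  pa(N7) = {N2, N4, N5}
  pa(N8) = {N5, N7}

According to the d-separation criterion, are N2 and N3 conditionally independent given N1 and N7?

No

Enumerating the 3 paths from N2 to N3 and testing each for blocking by {N1, N7}:
Path 1: N2 → N7 ← N4 ← N3
  N7 is a collider and N7 is conditioned on, which opens it; N4 is a chain and N4 is not conditioned on — no node blocks this path, so it is active.
Path 2: N2 → N7 ← N5 ← N3
  N7 is a collider and N7 is conditioned on, which opens it; N5 is a chain and N5 is not conditioned on — no node blocks this path, so it is active.
Path 3: N2 → N7 → N8 ← N5 ← N3
  N7 is a chain here and N7 is conditioned on, so the path is blocked at N7.
Since the path N2 → N7 ← N4 ← N3 is active, N2 and N3 are not d-separated given {N1, N7}.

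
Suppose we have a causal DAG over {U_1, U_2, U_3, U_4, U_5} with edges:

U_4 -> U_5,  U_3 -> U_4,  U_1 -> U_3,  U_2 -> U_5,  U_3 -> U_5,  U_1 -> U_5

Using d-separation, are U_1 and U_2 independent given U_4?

Yes

We examine all 3 paths between U_1 and U_2:
Path 1: U_1 → U_3 → U_4 → U_5 ← U_2
  U_4 is a chain here and U_4 is conditioned on, so the path is blocked at U_4.
Path 2: U_1 → U_3 → U_5 ← U_2
  U_5 is a collider here and neither U_5 nor any of its descendants is conditioned on, so the collider stays closed — the path is blocked at U_5.
Path 3: U_1 → U_5 ← U_2
  U_5 is a collider here and neither U_5 nor any of its descendants is conditioned on, so the collider stays closed — the path is blocked at U_5.
All paths are blocked; U_1 ⊥ U_2 | {U_4} holds.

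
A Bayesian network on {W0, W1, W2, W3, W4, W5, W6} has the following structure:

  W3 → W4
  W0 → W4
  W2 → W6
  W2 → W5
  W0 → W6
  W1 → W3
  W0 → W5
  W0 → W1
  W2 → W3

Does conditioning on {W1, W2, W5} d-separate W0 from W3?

Yes — W0 and W3 are d-separated given {W1, W2, W5}.

4 paths connect W0 and W3; each must be blocked for d-separation to hold:
  1. W0 → W6 ← W2 → W3 — W6:collider[blocks]; W2:fork[blocks] ⇒ blocked
  2. W0 → W5 ← W2 → W3 — W5:collider[open]; W2:fork[blocks] ⇒ blocked
  3. W0 → W1 → W3 — W1:chain[blocks] ⇒ blocked
  4. W0 → W4 ← W3 — W4:collider[blocks] ⇒ blocked
Every path is blocked, so W0 and W3 are d-separated given {W1, W2, W5}.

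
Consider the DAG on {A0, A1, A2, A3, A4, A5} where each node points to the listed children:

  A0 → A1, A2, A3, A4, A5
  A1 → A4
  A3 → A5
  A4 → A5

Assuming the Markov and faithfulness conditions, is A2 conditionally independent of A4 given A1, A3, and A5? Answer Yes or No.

We examine all 4 paths between A2 and A4:
  1. A2 ← A0 → A3 → A5 ← A4 — A0:fork[open]; A3:chain[blocks]; A5:collider[open] ⇒ blocked
  2. A2 ← A0 → A5 ← A4 — A0:fork[open]; A5:collider[open] ⇒ active
  3. A2 ← A0 → A1 → A4 — A0:fork[open]; A1:chain[blocks] ⇒ blocked
  4. A2 ← A0 → A4 — A0:fork[open] ⇒ active
Since the path A2 ← A0 → A5 ← A4 is active, A2 and A4 are not d-separated given {A1, A3, A5}.

No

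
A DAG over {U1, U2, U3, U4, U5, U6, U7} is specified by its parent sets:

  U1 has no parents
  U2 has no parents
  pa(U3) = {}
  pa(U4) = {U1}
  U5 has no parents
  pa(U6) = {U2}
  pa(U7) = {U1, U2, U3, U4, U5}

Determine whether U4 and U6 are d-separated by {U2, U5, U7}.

Yes

2 paths connect U4 and U6; each must be blocked for d-separation to hold:
Path 1: U4 → U7 ← U2 → U6
  U2 is a fork here and U2 is conditioned on, so the path is blocked at U2.
Path 2: U4 ← U1 → U7 ← U2 → U6
  U2 is a fork here and U2 is conditioned on, so the path is blocked at U2.
All paths are blocked; U4 ⊥ U6 | {U2, U5, U7} holds.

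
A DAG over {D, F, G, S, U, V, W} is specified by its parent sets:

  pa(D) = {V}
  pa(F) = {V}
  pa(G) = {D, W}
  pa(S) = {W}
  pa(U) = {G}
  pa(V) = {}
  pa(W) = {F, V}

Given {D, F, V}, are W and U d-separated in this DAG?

No — W and U are not d-separated given {D, F, V}.

We examine all 3 paths between W and U:
Path 1: W → G → U
  G is a chain and G is not conditioned on — no node blocks this path, so it is active.
Path 2: W ← F ← V → D → G → U
  F is a chain here and F is conditioned on, so the path is blocked at F.
Path 3: W ← V → D → G → U
  V is a fork here and V is conditioned on, so the path is blocked at V.
Because an active path exists, W and U are not d-separated.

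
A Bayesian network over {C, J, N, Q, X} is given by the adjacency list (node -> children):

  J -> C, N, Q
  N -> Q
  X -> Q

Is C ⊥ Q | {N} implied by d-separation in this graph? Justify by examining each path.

2 paths connect C and Q; each must be blocked for d-separation to hold:
  1. C ← J → Q — J:fork[open] ⇒ active
  2. C ← J → N → Q — J:fork[open]; N:chain[blocks] ⇒ blocked
Because an active path exists, C and Q are not d-separated.

No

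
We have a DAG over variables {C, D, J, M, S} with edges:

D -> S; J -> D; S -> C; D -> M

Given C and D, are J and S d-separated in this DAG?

Yes

Only one path connects J and S:
Path 1: J → D → S
  D is a chain here and D is conditioned on, so the path is blocked at D.
Every path is blocked, so J and S are d-separated given {C, D}.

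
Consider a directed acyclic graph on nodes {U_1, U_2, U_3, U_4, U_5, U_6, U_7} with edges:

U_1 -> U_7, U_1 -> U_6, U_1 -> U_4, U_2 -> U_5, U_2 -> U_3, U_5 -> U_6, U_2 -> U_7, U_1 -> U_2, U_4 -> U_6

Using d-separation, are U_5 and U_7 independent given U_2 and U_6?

6 paths connect U_5 and U_7; each must be blocked for d-separation to hold:
Path 1: U_5 ← U_2 ← U_1 → U_7
  U_2 is a chain here and U_2 is conditioned on, so the path is blocked at U_2.
Path 2: U_5 ← U_2 → U_7
  U_2 is a fork here and U_2 is conditioned on, so the path is blocked at U_2.
Path 3: U_5 → U_6 ← U_1 → U_2 → U_7
  U_2 is a chain here and U_2 is conditioned on, so the path is blocked at U_2.
Path 4: U_5 → U_6 ← U_1 → U_7
  U_6 is a collider and U_6 is conditioned on, which opens it; U_1 is a fork and U_1 is not conditioned on — no node blocks this path, so it is active.
Path 5: U_5 → U_6 ← U_4 ← U_1 → U_2 → U_7
  U_2 is a chain here and U_2 is conditioned on, so the path is blocked at U_2.
Path 6: U_5 → U_6 ← U_4 ← U_1 → U_7
  U_6 is a collider and U_6 is conditioned on, which opens it; U_4 is a chain and U_4 is not conditioned on; U_1 is a fork and U_1 is not conditioned on — no node blocks this path, so it is active.
At least one path is unblocked, so d-separation fails.

No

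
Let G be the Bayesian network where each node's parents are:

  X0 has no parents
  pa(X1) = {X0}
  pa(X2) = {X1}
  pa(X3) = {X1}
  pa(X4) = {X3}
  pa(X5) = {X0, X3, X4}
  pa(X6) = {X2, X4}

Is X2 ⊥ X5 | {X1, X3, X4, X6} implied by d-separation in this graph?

Enumerating the 6 paths from X2 to X5 and testing each for blocking by {X1, X3, X4, X6}:
Path 1: X2 ← X1 ← X0 → X5
  X1 is a chain here and X1 is conditioned on, so the path is blocked at X1.
Path 2: X2 ← X1 → X3 → X4 → X5
  X1 is a fork here and X1 is conditioned on, so the path is blocked at X1.
Path 3: X2 ← X1 → X3 → X5
  X1 is a fork here and X1 is conditioned on, so the path is blocked at X1.
Path 4: X2 → X6 ← X4 ← X3 ← X1 ← X0 → X5
  X4 is a chain here and X4 is conditioned on, so the path is blocked at X4.
Path 5: X2 → X6 ← X4 ← X3 → X5
  X4 is a chain here and X4 is conditioned on, so the path is blocked at X4.
Path 6: X2 → X6 ← X4 → X5
  X4 is a fork here and X4 is conditioned on, so the path is blocked at X4.
All paths are blocked; X2 ⊥ X5 | {X1, X3, X4, X6} holds.

Yes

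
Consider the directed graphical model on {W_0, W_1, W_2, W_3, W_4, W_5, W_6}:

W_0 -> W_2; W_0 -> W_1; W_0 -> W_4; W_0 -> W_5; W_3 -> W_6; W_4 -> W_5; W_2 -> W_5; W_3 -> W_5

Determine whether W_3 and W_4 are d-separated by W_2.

Yes

Enumerating the 3 paths from W_3 to W_4 and testing each for blocking by {W_2}:
Path 1: W_3 → W_5 ← W_4
  W_5 is a collider here and neither W_5 nor any of its descendants is conditioned on, so the collider stays closed — the path is blocked at W_5.
Path 2: W_3 → W_5 ← W_0 → W_4
  W_5 is a collider here and neither W_5 nor any of its descendants is conditioned on, so the collider stays closed — the path is blocked at W_5.
Path 3: W_3 → W_5 ← W_2 ← W_0 → W_4
  W_5 is a collider here and neither W_5 nor any of its descendants is conditioned on, so the collider stays closed — the path is blocked at W_5.
Since every path is blocked, d-separation holds.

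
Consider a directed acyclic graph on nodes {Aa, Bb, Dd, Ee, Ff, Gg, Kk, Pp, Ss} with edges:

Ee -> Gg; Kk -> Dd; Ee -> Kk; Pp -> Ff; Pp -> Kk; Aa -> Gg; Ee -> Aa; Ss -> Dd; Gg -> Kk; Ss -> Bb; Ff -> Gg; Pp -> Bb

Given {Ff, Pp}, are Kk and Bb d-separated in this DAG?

Yes — Kk and Bb are d-separated given {Ff, Pp}.

We examine all 5 paths between Kk and Bb:
Path 1: Kk ← Pp → Bb
  Pp is a fork here and Pp is conditioned on, so the path is blocked at Pp.
Path 2: Kk ← Gg ← Ff ← Pp → Bb
  Ff is a chain here and Ff is conditioned on, so the path is blocked at Ff.
Path 3: Kk → Dd ← Ss → Bb
  Dd is a collider here and neither Dd nor any of its descendants is conditioned on, so the collider stays closed — the path is blocked at Dd.
Path 4: Kk ← Ee → Gg ← Ff ← Pp → Bb
  Gg is a collider here and neither Gg nor any of its descendants is conditioned on, so the collider stays closed — the path is blocked at Gg.
Path 5: Kk ← Ee → Aa → Gg ← Ff ← Pp → Bb
  Gg is a collider here and neither Gg nor any of its descendants is conditioned on, so the collider stays closed — the path is blocked at Gg.
Since every path is blocked, d-separation holds.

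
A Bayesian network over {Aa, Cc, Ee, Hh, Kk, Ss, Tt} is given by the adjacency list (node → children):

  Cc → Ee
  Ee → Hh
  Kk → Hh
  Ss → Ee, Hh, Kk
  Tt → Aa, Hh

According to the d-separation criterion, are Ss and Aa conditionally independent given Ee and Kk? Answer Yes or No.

There are 3 undirected paths between Ss and Aa; checking each against the conditioning set {Ee, Kk}:
  1. Ss → Kk → Hh ← Tt → Aa — Kk:chain[blocks]; Hh:collider[blocks]; Tt:fork[open] ⇒ blocked
  2. Ss → Hh ← Tt → Aa — Hh:collider[blocks]; Tt:fork[open] ⇒ blocked
  3. Ss → Ee → Hh ← Tt → Aa — Ee:chain[blocks]; Hh:collider[blocks]; Tt:fork[open] ⇒ blocked
Since every path is blocked, d-separation holds.

Yes — Ss and Aa are d-separated given {Ee, Kk}.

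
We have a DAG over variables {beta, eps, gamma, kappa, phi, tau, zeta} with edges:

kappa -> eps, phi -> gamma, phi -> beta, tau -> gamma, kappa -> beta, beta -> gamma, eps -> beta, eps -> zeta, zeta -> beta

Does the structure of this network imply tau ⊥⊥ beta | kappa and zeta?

There are 2 undirected paths between tau and beta; checking each against the conditioning set {kappa, zeta}:
Path 1: tau → gamma ← beta
  gamma is a collider here and neither gamma nor any of its descendants is conditioned on, so the collider stays closed — the path is blocked at gamma.
Path 2: tau → gamma ← phi → beta
  gamma is a collider here and neither gamma nor any of its descendants is conditioned on, so the collider stays closed — the path is blocked at gamma.
Since every path is blocked, d-separation holds.

Yes — tau and beta are d-separated given {kappa, zeta}.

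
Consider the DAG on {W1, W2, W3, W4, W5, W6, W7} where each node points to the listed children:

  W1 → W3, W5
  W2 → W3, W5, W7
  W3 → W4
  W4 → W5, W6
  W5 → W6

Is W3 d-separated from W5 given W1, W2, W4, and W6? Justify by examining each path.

There are 4 undirected paths between W3 and W5; checking each against the conditioning set {W1, W2, W4, W6}:
  1. W3 → W4 → W5 — W4:chain[blocks] ⇒ blocked
  2. W3 → W4 → W6 ← W5 — W4:chain[blocks]; W6:collider[open] ⇒ blocked
  3. W3 ← W1 → W5 — W1:fork[blocks] ⇒ blocked
  4. W3 ← W2 → W5 — W2:fork[blocks] ⇒ blocked
Every path is blocked, so W3 and W5 are d-separated given {W1, W2, W4, W6}.

Yes — W3 and W5 are d-separated given {W1, W2, W4, W6}.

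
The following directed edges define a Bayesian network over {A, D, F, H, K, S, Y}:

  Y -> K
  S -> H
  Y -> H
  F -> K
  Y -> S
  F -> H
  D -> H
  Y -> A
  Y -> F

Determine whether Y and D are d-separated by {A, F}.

We examine all 4 paths between Y and D:
  1. Y → K ← F → H ← D — K:collider[blocks]; F:fork[blocks]; H:collider[blocks] ⇒ blocked
  2. Y → F → H ← D — F:chain[blocks]; H:collider[blocks] ⇒ blocked
  3. Y → S → H ← D — S:chain[open]; H:collider[blocks] ⇒ blocked
  4. Y → H ← D — H:collider[blocks] ⇒ blocked
All paths are blocked; Y ⊥ D | {A, F} holds.

Yes — Y and D are d-separated given {A, F}.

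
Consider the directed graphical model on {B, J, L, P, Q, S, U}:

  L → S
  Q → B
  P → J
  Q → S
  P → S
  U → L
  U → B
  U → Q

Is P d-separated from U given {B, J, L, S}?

No

We examine all 3 paths between P and U:
Path 1: P → S ← L ← U
  L is a chain here and L is conditioned on, so the path is blocked at L.
Path 2: P → S ← Q ← U
  S is a collider and S is conditioned on, which opens it; Q is a chain and Q is not conditioned on — no node blocks this path, so it is active.
Path 3: P → S ← Q → B ← U
  S is a collider and S is conditioned on, which opens it; Q is a fork and Q is not conditioned on; B is a collider and B is conditioned on, which opens it — no node blocks this path, so it is active.
Because an active path exists, P and U are not d-separated.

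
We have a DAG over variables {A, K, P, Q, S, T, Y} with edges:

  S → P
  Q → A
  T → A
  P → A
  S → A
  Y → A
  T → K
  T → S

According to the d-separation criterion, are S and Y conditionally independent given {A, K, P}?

Enumerating the 3 paths from S to Y and testing each for blocking by {A, K, P}:
Path 1: S → P → A ← Y
  P is a chain here and P is conditioned on, so the path is blocked at P.
Path 2: S → A ← Y
  A is a collider and A is conditioned on, which opens it — no node blocks this path, so it is active.
Path 3: S ← T → A ← Y
  T is a fork and T is not conditioned on; A is a collider and A is conditioned on, which opens it — no node blocks this path, so it is active.
Since the path S → A ← Y is active, S and Y are not d-separated given {A, K, P}.

No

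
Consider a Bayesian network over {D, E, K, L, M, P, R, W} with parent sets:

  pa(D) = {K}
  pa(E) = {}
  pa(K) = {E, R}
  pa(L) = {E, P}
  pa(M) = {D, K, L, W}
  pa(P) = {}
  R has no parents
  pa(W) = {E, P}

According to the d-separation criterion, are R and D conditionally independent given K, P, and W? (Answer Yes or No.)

There are 6 undirected paths between R and D; checking each against the conditioning set {K, P, W}:
Path 1: R → K → M ← D
  K is a chain here and K is conditioned on, so the path is blocked at K.
Path 2: R → K → D
  K is a chain here and K is conditioned on, so the path is blocked at K.
Path 3: R → K ← E → L ← P → W → M ← D
  L is a collider here and neither L nor any of its descendants is conditioned on, so the collider stays closed — the path is blocked at L.
Path 4: R → K ← E → L → M ← D
  M is a collider here and neither M nor any of its descendants is conditioned on, so the collider stays closed — the path is blocked at M.
Path 5: R → K ← E → W ← P → L → M ← D
  P is a fork here and P is conditioned on, so the path is blocked at P.
Path 6: R → K ← E → W → M ← D
  W is a chain here and W is conditioned on, so the path is blocked at W.
Since every path is blocked, d-separation holds.

Yes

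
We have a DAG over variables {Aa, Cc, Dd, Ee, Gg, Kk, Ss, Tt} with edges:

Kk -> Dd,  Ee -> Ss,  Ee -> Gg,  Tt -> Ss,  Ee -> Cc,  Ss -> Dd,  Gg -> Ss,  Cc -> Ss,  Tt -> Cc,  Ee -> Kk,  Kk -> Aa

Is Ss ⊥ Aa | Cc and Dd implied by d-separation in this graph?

We examine all 5 paths between Ss and Aa:
  1. Ss ← Gg ← Ee → Kk → Aa — Gg:chain[open]; Ee:fork[open]; Kk:chain[open] ⇒ active
  2. Ss ← Ee → Kk → Aa — Ee:fork[open]; Kk:chain[open] ⇒ active
  3. Ss ← Cc ← Ee → Kk → Aa — Cc:chain[blocks]; Ee:fork[open]; Kk:chain[open] ⇒ blocked
  4. Ss ← Tt → Cc ← Ee → Kk → Aa — Tt:fork[open]; Cc:collider[open]; Ee:fork[open]; Kk:chain[open] ⇒ active
  5. Ss → Dd ← Kk → Aa — Dd:collider[open]; Kk:fork[open] ⇒ active
At least one path is unblocked, so d-separation fails.

No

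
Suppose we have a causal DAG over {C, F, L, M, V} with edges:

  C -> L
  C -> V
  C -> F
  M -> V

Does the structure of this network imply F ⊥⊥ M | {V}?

There is one path between F and M:
Path 1: F ← C → V ← M
  C is a fork and C is not conditioned on; V is a collider and V is conditioned on, which opens it — no node blocks this path, so it is active.
Because an active path exists, F and M are not d-separated.

No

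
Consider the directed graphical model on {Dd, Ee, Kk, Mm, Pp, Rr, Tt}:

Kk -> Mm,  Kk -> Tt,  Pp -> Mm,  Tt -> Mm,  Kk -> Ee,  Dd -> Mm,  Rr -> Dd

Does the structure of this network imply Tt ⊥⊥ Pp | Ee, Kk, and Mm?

No

Enumerating the 2 paths from Tt to Pp and testing each for blocking by {Ee, Kk, Mm}:
  1. Tt → Mm ← Pp — Mm:collider[open] ⇒ active
  2. Tt ← Kk → Mm ← Pp — Kk:fork[blocks]; Mm:collider[open] ⇒ blocked
Since the path Tt → Mm ← Pp is active, Tt and Pp are not d-separated given {Ee, Kk, Mm}.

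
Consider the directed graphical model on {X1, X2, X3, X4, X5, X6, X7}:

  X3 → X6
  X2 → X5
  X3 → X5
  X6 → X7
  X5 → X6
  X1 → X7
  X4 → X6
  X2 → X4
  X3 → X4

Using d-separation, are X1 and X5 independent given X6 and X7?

We examine all 5 paths between X1 and X5:
Path 1: X1 → X7 ← X6 ← X5
  X6 is a chain here and X6 is conditioned on, so the path is blocked at X6.
Path 2: X1 → X7 ← X6 ← X4 ← X2 → X5
  X6 is a chain here and X6 is conditioned on, so the path is blocked at X6.
Path 3: X1 → X7 ← X6 ← X4 ← X3 → X5
  X6 is a chain here and X6 is conditioned on, so the path is blocked at X6.
Path 4: X1 → X7 ← X6 ← X3 → X5
  X6 is a chain here and X6 is conditioned on, so the path is blocked at X6.
Path 5: X1 → X7 ← X6 ← X3 → X4 ← X2 → X5
  X6 is a chain here and X6 is conditioned on, so the path is blocked at X6.
All paths are blocked; X1 ⊥ X5 | {X6, X7} holds.

Yes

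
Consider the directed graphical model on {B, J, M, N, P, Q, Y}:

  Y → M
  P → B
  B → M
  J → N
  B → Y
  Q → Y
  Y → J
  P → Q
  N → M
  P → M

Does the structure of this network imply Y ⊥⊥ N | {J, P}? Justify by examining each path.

6 paths connect Y and N; each must be blocked for d-separation to hold:
  1. Y → J → N — J:chain[blocks] ⇒ blocked
  2. Y ← B ← P → M ← N — B:chain[open]; P:fork[blocks]; M:collider[blocks] ⇒ blocked
  3. Y ← B → M ← N — B:fork[open]; M:collider[blocks] ⇒ blocked
  4. Y ← Q ← P → B → M ← N — Q:chain[open]; P:fork[blocks]; B:chain[open]; M:collider[blocks] ⇒ blocked
  5. Y ← Q ← P → M ← N — Q:chain[open]; P:fork[blocks]; M:collider[blocks] ⇒ blocked
  6. Y → M ← N — M:collider[blocks] ⇒ blocked
Since every path is blocked, d-separation holds.

Yes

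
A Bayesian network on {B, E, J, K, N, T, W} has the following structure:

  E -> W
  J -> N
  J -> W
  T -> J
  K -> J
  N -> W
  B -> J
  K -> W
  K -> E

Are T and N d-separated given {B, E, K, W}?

Enumerating the 4 paths from T to N and testing each for blocking by {B, E, K, W}:
Path 1: T → J ← K → E → W ← N
  K is a fork here and K is conditioned on, so the path is blocked at K.
Path 2: T → J ← K → W ← N
  K is a fork here and K is conditioned on, so the path is blocked at K.
Path 3: T → J → W ← N
  J is a chain and J is not conditioned on; W is a collider and W is conditioned on, which opens it — no node blocks this path, so it is active.
Path 4: T → J → N
  J is a chain and J is not conditioned on — no node blocks this path, so it is active.
At least one path is unblocked, so d-separation fails.

No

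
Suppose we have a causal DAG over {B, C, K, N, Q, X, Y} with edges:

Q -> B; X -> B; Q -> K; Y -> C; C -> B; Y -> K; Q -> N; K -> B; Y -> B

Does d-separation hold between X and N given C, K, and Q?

4 paths connect X and N; each must be blocked for d-separation to hold:
  1. X → B ← Y → K ← Q → N — B:collider[blocks]; Y:fork[open]; K:collider[open]; Q:fork[blocks] ⇒ blocked
  2. X → B ← C ← Y → K ← Q → N — B:collider[blocks]; C:chain[blocks]; Y:fork[open]; K:collider[open]; Q:fork[blocks] ⇒ blocked
  3. X → B ← K ← Q → N — B:collider[blocks]; K:chain[blocks]; Q:fork[blocks] ⇒ blocked
  4. X → B ← Q → N — B:collider[blocks]; Q:fork[blocks] ⇒ blocked
Every path is blocked, so X and N are d-separated given {C, K, Q}.

Yes — X and N are d-separated given {C, K, Q}.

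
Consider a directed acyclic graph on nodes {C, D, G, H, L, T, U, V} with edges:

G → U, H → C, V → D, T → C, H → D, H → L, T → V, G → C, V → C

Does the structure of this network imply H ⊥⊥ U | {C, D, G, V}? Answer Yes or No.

Yes

Enumerating the 3 paths from H to U and testing each for blocking by {C, D, G, V}:
Path 1: H → C ← G → U
  G is a fork here and G is conditioned on, so the path is blocked at G.
Path 2: H → D ← V → C ← G → U
  V is a fork here and V is conditioned on, so the path is blocked at V.
Path 3: H → D ← V ← T → C ← G → U
  V is a chain here and V is conditioned on, so the path is blocked at V.
Since every path is blocked, d-separation holds.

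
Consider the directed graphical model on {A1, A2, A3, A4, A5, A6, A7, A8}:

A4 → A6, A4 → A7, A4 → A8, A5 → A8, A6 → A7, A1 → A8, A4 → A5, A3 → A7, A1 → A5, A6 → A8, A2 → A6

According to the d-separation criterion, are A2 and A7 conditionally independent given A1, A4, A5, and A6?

5 paths connect A2 and A7; each must be blocked for d-separation to hold:
Path 1: A2 → A6 → A8 ← A4 → A7
  A6 is a chain here and A6 is conditioned on, so the path is blocked at A6.
Path 2: A2 → A6 → A8 ← A5 ← A4 → A7
  A6 is a chain here and A6 is conditioned on, so the path is blocked at A6.
Path 3: A2 → A6 → A8 ← A1 → A5 ← A4 → A7
  A6 is a chain here and A6 is conditioned on, so the path is blocked at A6.
Path 4: A2 → A6 ← A4 → A7
  A4 is a fork here and A4 is conditioned on, so the path is blocked at A4.
Path 5: A2 → A6 → A7
  A6 is a chain here and A6 is conditioned on, so the path is blocked at A6.
Every path is blocked, so A2 and A7 are d-separated given {A1, A4, A5, A6}.

Yes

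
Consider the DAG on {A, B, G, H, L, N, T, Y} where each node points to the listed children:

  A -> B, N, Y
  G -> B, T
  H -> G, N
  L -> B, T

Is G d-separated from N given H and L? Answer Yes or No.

Yes

Enumerating the 3 paths from G to N and testing each for blocking by {H, L}:
Path 1: G ← H → N
  H is a fork here and H is conditioned on, so the path is blocked at H.
Path 2: G → B ← A → N
  B is a collider here and neither B nor any of its descendants is conditioned on, so the collider stays closed — the path is blocked at B.
Path 3: G → T ← L → B ← A → N
  T is a collider here and neither T nor any of its descendants is conditioned on, so the collider stays closed — the path is blocked at T.
All paths are blocked; G ⊥ N | {H, L} holds.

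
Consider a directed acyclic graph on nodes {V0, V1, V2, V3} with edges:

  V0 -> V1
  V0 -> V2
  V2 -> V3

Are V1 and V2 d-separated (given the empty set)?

No

Only one path connects V1 and V2:
Path 1: V1 ← V0 → V2
  V0 is a fork and V0 is not conditioned on — no node blocks this path, so it is active.
At least one path is unblocked, so d-separation fails.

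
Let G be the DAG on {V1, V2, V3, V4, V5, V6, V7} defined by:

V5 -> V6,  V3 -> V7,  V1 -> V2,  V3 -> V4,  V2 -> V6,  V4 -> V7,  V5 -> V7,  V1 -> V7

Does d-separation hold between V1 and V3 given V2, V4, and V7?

No

There are 4 undirected paths between V1 and V3; checking each against the conditioning set {V2, V4, V7}:
Path 1: V1 → V2 → V6 ← V5 → V7 ← V4 ← V3
  V2 is a chain here and V2 is conditioned on, so the path is blocked at V2.
Path 2: V1 → V2 → V6 ← V5 → V7 ← V3
  V2 is a chain here and V2 is conditioned on, so the path is blocked at V2.
Path 3: V1 → V7 ← V4 ← V3
  V4 is a chain here and V4 is conditioned on, so the path is blocked at V4.
Path 4: V1 → V7 ← V3
  V7 is a collider and V7 is conditioned on, which opens it — no node blocks this path, so it is active.
Because an active path exists, V1 and V3 are not d-separated.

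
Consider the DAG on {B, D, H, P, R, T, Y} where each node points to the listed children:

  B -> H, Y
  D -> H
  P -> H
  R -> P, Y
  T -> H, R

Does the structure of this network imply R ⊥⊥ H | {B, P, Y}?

There are 3 undirected paths between R and H; checking each against the conditioning set {B, P, Y}:
Path 1: R ← T → H
  T is a fork and T is not conditioned on — no node blocks this path, so it is active.
Path 2: R → P → H
  P is a chain here and P is conditioned on, so the path is blocked at P.
Path 3: R → Y ← B → H
  B is a fork here and B is conditioned on, so the path is blocked at B.
Because an active path exists, R and H are not d-separated.

No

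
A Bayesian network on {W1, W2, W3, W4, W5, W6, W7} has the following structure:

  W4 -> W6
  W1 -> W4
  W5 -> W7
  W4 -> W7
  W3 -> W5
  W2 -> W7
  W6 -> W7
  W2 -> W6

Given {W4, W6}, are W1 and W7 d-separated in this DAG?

There are 3 undirected paths between W1 and W7; checking each against the conditioning set {W4, W6}:
Path 1: W1 → W4 → W7
  W4 is a chain here and W4 is conditioned on, so the path is blocked at W4.
Path 2: W1 → W4 → W6 → W7
  W4 is a chain here and W4 is conditioned on, so the path is blocked at W4.
Path 3: W1 → W4 → W6 ← W2 → W7
  W4 is a chain here and W4 is conditioned on, so the path is blocked at W4.
All paths are blocked; W1 ⊥ W7 | {W4, W6} holds.

Yes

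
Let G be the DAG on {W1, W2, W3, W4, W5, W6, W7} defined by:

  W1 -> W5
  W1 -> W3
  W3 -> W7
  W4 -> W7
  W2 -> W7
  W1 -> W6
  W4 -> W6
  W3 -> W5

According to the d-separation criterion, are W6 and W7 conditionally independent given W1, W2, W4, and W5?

Yes

Enumerating the 3 paths from W6 to W7 and testing each for blocking by {W1, W2, W4, W5}:
Path 1: W6 ← W1 → W3 → W7
  W1 is a fork here and W1 is conditioned on, so the path is blocked at W1.
Path 2: W6 ← W1 → W5 ← W3 → W7
  W1 is a fork here and W1 is conditioned on, so the path is blocked at W1.
Path 3: W6 ← W4 → W7
  W4 is a fork here and W4 is conditioned on, so the path is blocked at W4.
Since every path is blocked, d-separation holds.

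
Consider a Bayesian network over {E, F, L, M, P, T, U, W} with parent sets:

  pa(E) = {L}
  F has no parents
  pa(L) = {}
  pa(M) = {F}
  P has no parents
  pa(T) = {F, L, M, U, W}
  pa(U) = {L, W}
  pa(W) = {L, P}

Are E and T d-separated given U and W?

Enumerating the 5 paths from E to T and testing each for blocking by {U, W}:
  1. E ← L → W → T — L:fork[open]; W:chain[blocks] ⇒ blocked
  2. E ← L → W → U → T — L:fork[open]; W:chain[blocks]; U:chain[blocks] ⇒ blocked
  3. E ← L → T — L:fork[open] ⇒ active
  4. E ← L → U ← W → T — L:fork[open]; U:collider[open]; W:fork[blocks] ⇒ blocked
  5. E ← L → U → T — L:fork[open]; U:chain[blocks] ⇒ blocked
Because an active path exists, E and T are not d-separated.

No — E and T are not d-separated given {U, W}.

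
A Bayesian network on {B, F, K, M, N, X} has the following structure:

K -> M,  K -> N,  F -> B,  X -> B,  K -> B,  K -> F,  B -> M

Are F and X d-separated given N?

Yes

There are 3 undirected paths between F and X; checking each against the conditioning set {N}:
Path 1: F ← K → M ← B ← X
  M is a collider here and neither M nor any of its descendants is conditioned on, so the collider stays closed — the path is blocked at M.
Path 2: F ← K → B ← X
  B is a collider here and neither B nor any of its descendants is conditioned on, so the collider stays closed — the path is blocked at B.
Path 3: F → B ← X
  B is a collider here and neither B nor any of its descendants is conditioned on, so the collider stays closed — the path is blocked at B.
All paths are blocked; F ⊥ X | {N} holds.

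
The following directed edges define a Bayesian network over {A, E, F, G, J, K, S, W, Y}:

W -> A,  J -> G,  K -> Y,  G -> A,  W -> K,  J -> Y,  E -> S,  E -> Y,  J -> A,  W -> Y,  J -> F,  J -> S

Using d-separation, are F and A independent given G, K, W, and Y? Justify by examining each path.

No — F and A are not d-separated given {G, K, W, Y}.

Enumerating the 6 paths from F to A and testing each for blocking by {G, K, W, Y}:
Path 1: F ← J → G → A
  G is a chain here and G is conditioned on, so the path is blocked at G.
Path 2: F ← J → Y ← K ← W → A
  K is a chain here and K is conditioned on, so the path is blocked at K.
Path 3: F ← J → Y ← W → A
  W is a fork here and W is conditioned on, so the path is blocked at W.
Path 4: F ← J → S ← E → Y ← K ← W → A
  S is a collider here and neither S nor any of its descendants is conditioned on, so the collider stays closed — the path is blocked at S.
Path 5: F ← J → S ← E → Y ← W → A
  S is a collider here and neither S nor any of its descendants is conditioned on, so the collider stays closed — the path is blocked at S.
Path 6: F ← J → A
  J is a fork and J is not conditioned on — no node blocks this path, so it is active.
At least one path is unblocked, so d-separation fails.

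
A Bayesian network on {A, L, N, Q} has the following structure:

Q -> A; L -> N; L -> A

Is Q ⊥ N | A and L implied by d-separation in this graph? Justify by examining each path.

There is one path between Q and N:
Path 1: Q → A ← L → N
  L is a fork here and L is conditioned on, so the path is blocked at L.
Since every path is blocked, d-separation holds.

Yes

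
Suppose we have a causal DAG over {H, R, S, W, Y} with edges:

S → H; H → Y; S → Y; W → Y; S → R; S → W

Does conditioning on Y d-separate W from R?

No

Enumerating the 3 paths from W to R and testing each for blocking by {Y}:
Path 1: W ← S → R
  S is a fork and S is not conditioned on — no node blocks this path, so it is active.
Path 2: W → Y ← S → R
  Y is a collider and Y is conditioned on, which opens it; S is a fork and S is not conditioned on — no node blocks this path, so it is active.
Path 3: W → Y ← H ← S → R
  Y is a collider and Y is conditioned on, which opens it; H is a chain and H is not conditioned on; S is a fork and S is not conditioned on — no node blocks this path, so it is active.
Since the path W ← S → R is active, W and R are not d-separated given {Y}.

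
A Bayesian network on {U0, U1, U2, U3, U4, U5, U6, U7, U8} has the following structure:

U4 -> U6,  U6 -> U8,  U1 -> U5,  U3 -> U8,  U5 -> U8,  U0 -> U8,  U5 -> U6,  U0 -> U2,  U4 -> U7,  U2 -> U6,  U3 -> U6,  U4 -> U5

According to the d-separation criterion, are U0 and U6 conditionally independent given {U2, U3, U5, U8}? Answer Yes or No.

There are 5 undirected paths between U0 and U6; checking each against the conditioning set {U2, U3, U5, U8}:
Path 1: U0 → U8 ← U3 → U6
  U3 is a fork here and U3 is conditioned on, so the path is blocked at U3.
Path 2: U0 → U8 ← U6
  U8 is a collider and U8 is conditioned on, which opens it — no node blocks this path, so it is active.
Path 3: U0 → U8 ← U5 ← U4 → U6
  U5 is a chain here and U5 is conditioned on, so the path is blocked at U5.
Path 4: U0 → U8 ← U5 → U6
  U5 is a fork here and U5 is conditioned on, so the path is blocked at U5.
Path 5: U0 → U2 → U6
  U2 is a chain here and U2 is conditioned on, so the path is blocked at U2.
At least one path is unblocked, so d-separation fails.

No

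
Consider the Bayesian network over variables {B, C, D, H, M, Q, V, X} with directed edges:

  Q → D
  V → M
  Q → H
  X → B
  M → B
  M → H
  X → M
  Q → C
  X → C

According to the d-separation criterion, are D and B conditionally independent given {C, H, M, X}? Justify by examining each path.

Yes

We examine all 4 paths between D and B:
Path 1: D ← Q → C ← X → B
  X is a fork here and X is conditioned on, so the path is blocked at X.
Path 2: D ← Q → C ← X → M → B
  X is a fork here and X is conditioned on, so the path is blocked at X.
Path 3: D ← Q → H ← M → B
  M is a fork here and M is conditioned on, so the path is blocked at M.
Path 4: D ← Q → H ← M ← X → B
  M is a chain here and M is conditioned on, so the path is blocked at M.
Since every path is blocked, d-separation holds.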